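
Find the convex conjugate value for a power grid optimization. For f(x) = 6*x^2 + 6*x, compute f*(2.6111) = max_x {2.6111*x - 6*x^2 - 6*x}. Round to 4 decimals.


f*(y) = sup_x {y*x - a*x^2 - b*x} = sup_x {(y-b)*x - a*x^2}
FOC: (y - b) - 2a*x = 0 => x* = (y - b)/(2a)
x* = (2.6111 - 6)/(2*6) = -0.2824
f*(2.6111) = (y-b)^2/(4a) = (2.6111 - 6)^2/(4*6)
= 11.4846/24 = 0.4785


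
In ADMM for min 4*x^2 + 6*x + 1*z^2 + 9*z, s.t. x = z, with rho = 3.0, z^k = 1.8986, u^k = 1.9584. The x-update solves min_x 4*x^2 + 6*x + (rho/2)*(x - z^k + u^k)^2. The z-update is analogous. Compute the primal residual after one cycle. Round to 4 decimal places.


ADMM iteration with rho = 3.0, z^k = 1.8986, u^k = 1.9584
Step 1: x-update.
Minimize 4*x^2 + 6*x + (3.0/2)*(x - 1.8986 + 1.9584)^2
FOC: (2*4 + 3.0)*x = -6 + 3.0*(1.8986 - 1.9584)
x^{k+1} = -0.5618
Step 2: z-update.
Minimize 1*z^2 + 9*z + (3.0/2)*(-0.5618 - z + 1.9584)^2
FOC: (2*1 + 3.0)*z = -9 + 3.0*(-0.5618 + 1.9584)
z^{k+1} = -0.962
Step 3: u-update.
u^{k+1} = 1.9584 - 0.5618 + 0.962 = 2.3587
Step 4: Primal residual = |-0.5618 + 0.962| = 0.4003


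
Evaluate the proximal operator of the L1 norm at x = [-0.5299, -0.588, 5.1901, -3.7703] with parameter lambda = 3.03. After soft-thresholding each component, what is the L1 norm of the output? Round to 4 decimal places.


Soft-thresholding with lambda = 3.03:
prox(-0.5299) = sign(-0.5299)*max(|-0.5299| - 3.03, 0) = 0.0
prox(-0.588) = sign(-0.588)*max(|-0.588| - 3.03, 0) = 0.0
prox(5.1901) = sign(5.1901)*max(|5.1901| - 3.03, 0) = 2.1601
prox(-3.7703) = sign(-3.7703)*max(|-3.7703| - 3.03, 0) = -0.7403
prox(x) = [0.0, 0.0, 2.1601, -0.7403]
||prox(x)||_1 = 0.0 + 0.0 + 2.1601 + 0.7403 = 2.9004


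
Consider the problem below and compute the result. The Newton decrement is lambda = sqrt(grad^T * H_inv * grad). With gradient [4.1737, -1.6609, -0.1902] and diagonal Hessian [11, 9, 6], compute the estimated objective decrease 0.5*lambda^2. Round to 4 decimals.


Step 1: H is diagonal, so H^(-1) * g = [0.3794, -0.1845, -0.0317].
Step 2: g^T H^(-1) g = sum_i g_i^2 / H_ii
  = (4.1737)^2/11 + (-1.6609)^2/9 + (-0.1902)^2/6
  = 1.5836 + 0.3065 + 0.006 = 1.8962
Step 3: Objective decrease = 0.5 * g^T H^(-1) g = 0.9481


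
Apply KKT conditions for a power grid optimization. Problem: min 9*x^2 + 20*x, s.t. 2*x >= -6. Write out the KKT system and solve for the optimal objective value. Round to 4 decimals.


Step 1: Try lambda = 0 (constraint inactive).
Stationarity: 2*9*x + 20 = 0
x* = -20/(2*9) = -10/9 = -1.1111 (rounded; the exact value -10/9 is used below)
Check constraint: 2*-1.1111 = -2.2222 >= -6 -- satisfied.
Step 2: Compute optimal value.
f(x*) = 9*(-10/9)^2 + 20*(-10/9) = -11.1111


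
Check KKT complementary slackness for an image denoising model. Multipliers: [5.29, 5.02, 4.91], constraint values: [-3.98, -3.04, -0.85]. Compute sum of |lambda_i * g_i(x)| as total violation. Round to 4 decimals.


KKT complementary slackness check:
lambda_1 * g_1 = 5.29 * -3.98 = -21.0542
lambda_2 * g_2 = 5.02 * -3.04 = -15.2608
lambda_3 * g_3 = 4.91 * -0.85 = -4.1735
Total violation = 21.0542 + 15.2608 + 4.1735 = 40.4885


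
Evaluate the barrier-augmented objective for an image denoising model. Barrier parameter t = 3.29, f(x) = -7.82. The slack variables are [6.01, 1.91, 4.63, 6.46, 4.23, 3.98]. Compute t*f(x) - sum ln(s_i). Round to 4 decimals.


Step 1: Compute log-barrier.
ln values: [1.7934, 0.6471, 1.5326, 1.8656, 1.4422, 1.3813]
phi = -(1.7934 + 0.6471 + 1.5326 + 1.8656 + 1.4422 + 1.3813) = -8.6622
Step 2: Compute augmented objective.
t*f(x) = 3.29*-7.82 = -25.7278
Total = -25.7278 - 8.6622 = -34.39


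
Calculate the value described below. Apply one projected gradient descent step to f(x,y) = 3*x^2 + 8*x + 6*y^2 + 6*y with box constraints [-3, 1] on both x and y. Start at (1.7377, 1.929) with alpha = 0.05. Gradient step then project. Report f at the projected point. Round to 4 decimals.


Step 1: Compute gradient at (1.7377, 1.929).
grad_x = 2*3*1.7377 + 8 = 18.4262
grad_y = 2*6*1.929 + 6 = 29.148
Step 2: Gradient step.
x_raw = 1.7377 - 0.05*18.4262 = 0.8164
y_raw = 1.929 - 0.05*29.148 = 0.4716
Step 3: Project onto [-3, 1].
x_proj = clip(0.8164) = 0.8164
y_proj = clip(0.4716) = 0.4716
Step 4: Evaluate f.
f(0.8164, 0.4716) = 12.6946


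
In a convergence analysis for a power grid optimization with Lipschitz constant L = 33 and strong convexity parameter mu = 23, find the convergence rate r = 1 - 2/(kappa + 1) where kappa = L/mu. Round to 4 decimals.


Step 1: Compute the condition number.
kappa = L/mu = 33/23 = 1.4348
Step 2: Compute the convergence rate.
r = 1 - 2/(kappa + 1) = 1 - 2*mu/(L + mu) = (L - mu)/(L + mu) = 10/56 = 0.1786


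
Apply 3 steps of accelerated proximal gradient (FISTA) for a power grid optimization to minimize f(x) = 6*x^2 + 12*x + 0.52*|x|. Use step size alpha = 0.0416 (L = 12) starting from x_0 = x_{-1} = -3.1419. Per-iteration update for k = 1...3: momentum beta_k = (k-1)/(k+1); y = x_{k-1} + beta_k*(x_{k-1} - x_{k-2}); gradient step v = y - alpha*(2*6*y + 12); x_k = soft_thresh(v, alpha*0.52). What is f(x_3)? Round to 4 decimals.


FISTA on f(x) = 6*x^2 + 12*x + 0.52*|x|
L = 12, alpha = 0.0416
Iteration 1: beta = 0.0, y = -3.1419 + 0.0*(-3.1419 + 3.1419) = -3.1419
  grad(y) = -25.7028, v = y - alpha*grad = -2.0727
  prox(v) = soft_thresh(-2.0727, 0.0216) = -2.051
Iteration 2: beta = 0.3333, y = -2.051 + 0.3333*(-2.051 + 3.1419) = -1.6874
  grad(y) = -8.2489, v = y - alpha*grad = -1.3443
  prox(v) = soft_thresh(-1.3443, 0.0216) = -1.3226
Iteration 3: beta = 0.5, y = -1.3226 + 0.5*(-1.3226 + 2.051) = -0.9584
  grad(y) = 0.499, v = y - alpha*grad = -0.9792
  prox(v) = soft_thresh(-0.9792, 0.0216) = -0.9575
f(x_3) = 6*(-0.9575)^2 + 12*(-0.9575) + 0.52*|-0.9575| = -5.4913


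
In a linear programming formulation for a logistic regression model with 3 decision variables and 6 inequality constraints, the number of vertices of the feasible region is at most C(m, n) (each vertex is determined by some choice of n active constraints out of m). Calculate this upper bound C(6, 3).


Each vertex corresponds to some choice of n active constraints out of m, so the number of vertices is at most C(m, n) = m! / (n!(m-n)!).
m = 6, n = 3
Numerator: 6 * 5 * 4
Denominator: 3! = 6
C(6, 3) = 20


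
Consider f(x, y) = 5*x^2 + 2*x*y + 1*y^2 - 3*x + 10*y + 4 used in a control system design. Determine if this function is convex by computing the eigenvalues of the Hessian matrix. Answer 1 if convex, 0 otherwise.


The Hessian of f(x,y) = 5*x^2 + 2*x*y + 1*y^2 - 3*x + 10*y + 4 is:
H = [[10, 2], [2, 2]]
Trace = 10 + 2 = 12
Determinant = 10*2 - (2)^2 = 16
Discriminant = (12)^2 - 4*16 = 80.0
Eigenvalues: lambda_1 = 1.5279, lambda_2 = 10.4721
The function is convex.

1


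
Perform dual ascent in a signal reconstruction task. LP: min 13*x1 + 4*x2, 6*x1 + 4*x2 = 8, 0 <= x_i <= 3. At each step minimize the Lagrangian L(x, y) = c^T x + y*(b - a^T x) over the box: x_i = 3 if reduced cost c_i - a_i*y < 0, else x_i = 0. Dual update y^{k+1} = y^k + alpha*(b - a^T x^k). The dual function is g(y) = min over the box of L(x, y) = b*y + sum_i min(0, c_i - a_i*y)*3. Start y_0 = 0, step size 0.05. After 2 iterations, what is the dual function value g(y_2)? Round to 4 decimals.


Dual ascent for LP: min 13*x1 + 4*x2, 6*x1 + 4*x2 = 8, 0 <= x_i <= 3
Step 1: y^k = 0.0, reduced costs: (13.0, 4.0)
  x^k = (0.0, 0.0), subgradient = b - a^T x = 8.0
  y^{k+1} = 0.0 + 0.05*8.0 = 0.4
Step 2: y^k = 0.4, reduced costs: (10.6, 2.4)
  x^k = (0.0, 0.0), subgradient = b - a^T x = 8.0
  y^{k+1} = 0.4 + 0.05*8.0 = 0.8
Dual objective at y_2 = 0.8: reduced costs (8.2, 0.8), box minimizer x = (0.0, 0.0)
g(y_2) = b*y + (c1 - a1*y)*x1 + (c2 - a2*y)*x2 = 8*0.8 + 8.2*0.0 + 0.8*0.0 = 6.4 + 0.0 + 0.0 = 6.4


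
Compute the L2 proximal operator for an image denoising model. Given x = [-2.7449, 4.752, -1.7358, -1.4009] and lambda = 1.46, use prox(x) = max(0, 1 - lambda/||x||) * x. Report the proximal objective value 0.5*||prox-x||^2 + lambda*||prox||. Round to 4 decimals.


Step 1: Compute ||x||.
||x|| = 5.9238
Step 2: Compute scaling factor.
scale = max(0, 1 - 1.46/5.9238) = 0.7535
Step 3: prox(x) = [-2.0684, 3.5808, -1.308, -1.0556]
||prox(x)|| = 4.4638
Step 4: Proximal objective.
0.5*||prox-x||^2 = 1.0658
lambda*||prox|| = 6.5171
Total = 7.583


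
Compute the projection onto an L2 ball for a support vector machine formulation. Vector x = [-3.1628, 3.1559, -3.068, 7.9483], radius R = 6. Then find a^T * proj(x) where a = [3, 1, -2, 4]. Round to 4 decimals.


Step 1: Compute ||x|| (intermediates to 6 decimals).
||x|| = sqrt((-3.1628)^2 + 3.1559^2 + (-3.068)^2 + 7.9483^2) = 9.620349
Step 2: Project.
Since ||x|| > R, scale = R/||x|| = 6/9.620349 = 0.623678, proj(x) = scale * x
proj(x) = [-1.972569, 1.968265, -1.913444, 4.95718]
Step 3: Dot product.
a^T * proj(x) = 3*(-1.972569) + 1*1.968265 - 2*(-1.913444) + 4*4.95718 = 19.7062


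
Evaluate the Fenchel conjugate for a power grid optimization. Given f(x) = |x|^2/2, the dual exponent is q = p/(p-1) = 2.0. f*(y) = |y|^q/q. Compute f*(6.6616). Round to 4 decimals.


The conjugate exponent q satisfies 1/p + 1/q = 1.
p = 2, so q = 2/(2 - 1) = 2.0
|y|^q = 6.6616^2.0 = 44.3769
f*(6.6616) = 44.3769 / 2.0 = 22.1885


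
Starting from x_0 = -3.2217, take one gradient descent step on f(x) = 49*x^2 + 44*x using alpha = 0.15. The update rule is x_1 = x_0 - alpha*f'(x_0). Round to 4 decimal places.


We compute the gradient at x_0 and apply the update.
f'(x) = 98*x + 44
f'(-3.2217) = 98*-3.2217 + 44 = -271.7266
x_1 = -3.2217 - 0.15*-271.7266 = 37.5373


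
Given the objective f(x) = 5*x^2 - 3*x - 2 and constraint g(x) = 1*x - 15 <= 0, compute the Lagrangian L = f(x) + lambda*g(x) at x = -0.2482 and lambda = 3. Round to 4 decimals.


Step 1: Evaluate f(x).
f(-0.2482) = 5*(-0.2482)^2 - 3*(-0.2482) - 2 = -0.9474
Step 2: Evaluate g(x).
g(-0.2482) = 1*-0.2482 - 15 = -15.2482
Step 3: Compute Lagrangian.
L = -0.9474 + 3*-15.2482 = -46.692


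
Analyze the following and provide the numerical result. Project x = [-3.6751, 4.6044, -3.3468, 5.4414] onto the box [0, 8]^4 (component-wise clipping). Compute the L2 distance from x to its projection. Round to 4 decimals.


Project each component onto [0, 8].
clip(-3.6751) = 0.0, clip(4.6044) = 4.6044, clip(-3.3468) = 0.0, clip(5.4414) = 5.4414
Projection = [0.0, 4.6044, 0.0, 5.4414]
Squared diffs: [13.5064, 0.0, 11.2011, 0.0]
Distance = sqrt(24.7075) = 4.9707


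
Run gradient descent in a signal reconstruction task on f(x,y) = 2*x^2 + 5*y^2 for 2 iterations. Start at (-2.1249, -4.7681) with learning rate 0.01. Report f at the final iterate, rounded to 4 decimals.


Gradient descent on f(x,y) = 2*x^2 + 5*y^2.
Starting point: (-2.1249, -4.7681), alpha = 0.01
Step 1: grad_x = 2*2*-2.1249 = -8.4996, grad_y = 2*5*-4.7681 = -47.681
  x_1 = -2.1249 - 0.01*-8.4996 = -2.0399
  y_1 = -4.7681 - 0.01*-47.681 = -4.2913
Step 2: grad_x = 2*2*-2.0399 = -8.1596, grad_y = 2*5*-4.2913 = -42.9129
  x_2 = -2.0399 - 0.01*-8.1596 = -1.9583
  y_2 = -4.2913 - 0.01*-42.9129 = -3.8622
f(-1.9583, -3.8622) = 2*(-1.9583)^2 + 5*(-3.8622)^2 = 82.2514


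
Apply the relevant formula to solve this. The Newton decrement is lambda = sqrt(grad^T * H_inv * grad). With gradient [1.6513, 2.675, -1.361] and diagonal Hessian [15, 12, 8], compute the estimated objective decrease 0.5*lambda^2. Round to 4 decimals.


Step 1: H is diagonal, so H^(-1) * g = [0.1101, 0.2229, -0.1701].
Step 2: g^T H^(-1) g = sum_i g_i^2 / H_ii
  = (1.6513)^2/15 + (2.675)^2/12 + (-1.361)^2/8
  = 0.1818 + 0.5963 + 0.2315 = 1.0096
Step 3: Objective decrease = 0.5 * g^T H^(-1) g = 0.5048


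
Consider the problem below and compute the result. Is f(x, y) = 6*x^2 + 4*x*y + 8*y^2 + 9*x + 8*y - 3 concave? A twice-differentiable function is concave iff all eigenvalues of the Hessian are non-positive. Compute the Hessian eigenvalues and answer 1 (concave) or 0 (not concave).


The Hessian of f(x,y) = 6*x^2 + 4*x*y + 8*y^2 + 9*x + 8*y - 3 is:
H = [[12, 4], [4, 16]]
Trace = 12 + 16 = 28
Determinant = 12*16 - (4)^2 = 176
Discriminant = (28)^2 - 4*176 = 80.0
Eigenvalues: lambda_1 = 9.5279, lambda_2 = 18.4721
The function is not concave.

0


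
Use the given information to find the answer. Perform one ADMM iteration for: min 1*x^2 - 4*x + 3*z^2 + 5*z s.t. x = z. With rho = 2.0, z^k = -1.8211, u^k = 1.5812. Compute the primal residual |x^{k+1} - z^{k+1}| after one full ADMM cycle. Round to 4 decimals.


ADMM iteration with rho = 2.0, z^k = -1.8211, u^k = 1.5812
Step 1: x-update.
Minimize 1*x^2 - 4*x + (2.0/2)*(x + 1.8211 + 1.5812)^2
FOC: (2*1 + 2.0)*x = 4 + 2.0*(-1.8211 - 1.5812)
x^{k+1} = -0.7012
Step 2: z-update.
Minimize 3*z^2 + 5*z + (2.0/2)*(-0.7012 - z + 1.5812)^2
FOC: (2*3 + 2.0)*z = -5 + 2.0*(-0.7012 + 1.5812)
z^{k+1} = -0.405
Step 3: u-update.
u^{k+1} = 1.5812 - 0.7012 + 0.405 = 1.285
Step 4: Primal residual = |-0.7012 + 0.405| = 0.2962


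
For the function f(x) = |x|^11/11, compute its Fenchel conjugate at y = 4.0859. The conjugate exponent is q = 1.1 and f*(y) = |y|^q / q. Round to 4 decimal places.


The conjugate exponent q satisfies 1/p + 1/q = 1.
p = 11, so q = 11/(11 - 1) = 1.1
|y|^q = 4.0859^1.1 = 4.7034
f*(4.0859) = 4.7034 / 1.1 = 4.2759


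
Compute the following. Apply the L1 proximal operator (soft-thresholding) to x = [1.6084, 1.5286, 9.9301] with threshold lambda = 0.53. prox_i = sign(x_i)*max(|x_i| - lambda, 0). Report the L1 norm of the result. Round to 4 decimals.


Soft-thresholding with lambda = 0.53:
prox(1.6084) = sign(1.6084)*max(|1.6084| - 0.53, 0) = 1.0784
prox(1.5286) = sign(1.5286)*max(|1.5286| - 0.53, 0) = 0.9986
prox(9.9301) = sign(9.9301)*max(|9.9301| - 0.53, 0) = 9.4001
prox(x) = [1.0784, 0.9986, 9.4001]
||prox(x)||_1 = 1.0784 + 0.9986 + 9.4001 = 11.4771


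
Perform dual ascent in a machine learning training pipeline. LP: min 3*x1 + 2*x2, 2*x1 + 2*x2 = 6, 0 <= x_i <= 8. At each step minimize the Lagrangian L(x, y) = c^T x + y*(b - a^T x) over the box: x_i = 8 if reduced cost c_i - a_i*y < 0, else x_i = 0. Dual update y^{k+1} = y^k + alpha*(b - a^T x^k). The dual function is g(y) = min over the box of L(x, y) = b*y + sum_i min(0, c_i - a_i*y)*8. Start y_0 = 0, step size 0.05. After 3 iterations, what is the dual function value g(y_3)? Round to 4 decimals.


Dual ascent for LP: min 3*x1 + 2*x2, 2*x1 + 2*x2 = 6, 0 <= x_i <= 8
Step 1: y^k = 0.0, reduced costs: (3.0, 2.0)
  x^k = (0.0, 0.0), subgradient = b - a^T x = 6.0
  y^{k+1} = 0.0 + 0.05*6.0 = 0.3
Step 2: y^k = 0.3, reduced costs: (2.4, 1.4)
  x^k = (0.0, 0.0), subgradient = b - a^T x = 6.0
  y^{k+1} = 0.3 + 0.05*6.0 = 0.6
Step 3: y^k = 0.6, reduced costs: (1.8, 0.8)
  x^k = (0.0, 0.0), subgradient = b - a^T x = 6.0
  y^{k+1} = 0.6 + 0.05*6.0 = 0.9
Dual objective at y_3 = 0.9: reduced costs (1.2, 0.2), box minimizer x = (0.0, 0.0)
g(y_3) = b*y + (c1 - a1*y)*x1 + (c2 - a2*y)*x2 = 6*0.9 + 1.2*0.0 + 0.2*0.0 = 5.4 + 0.0 + 0.0 = 5.4


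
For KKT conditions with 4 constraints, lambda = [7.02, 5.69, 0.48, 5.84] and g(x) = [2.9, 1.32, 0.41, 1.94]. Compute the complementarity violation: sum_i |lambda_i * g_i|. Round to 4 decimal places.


KKT complementary slackness check:
lambda_1 * g_1 = 7.02 * 2.9 = 20.358
lambda_2 * g_2 = 5.69 * 1.32 = 7.5108
lambda_3 * g_3 = 0.48 * 0.41 = 0.1968
lambda_4 * g_4 = 5.84 * 1.94 = 11.3296
Total violation = 20.358 + 7.5108 + 0.1968 + 11.3296 = 39.3952


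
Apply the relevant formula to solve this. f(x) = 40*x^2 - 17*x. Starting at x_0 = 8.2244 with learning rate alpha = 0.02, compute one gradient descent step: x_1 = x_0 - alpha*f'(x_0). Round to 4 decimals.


We compute the gradient at x_0 and apply the update.
f'(x) = 80*x - 17
f'(8.2244) = 80*8.2244 - 17 = 640.952
x_1 = 8.2244 - 0.02*640.952 = -4.5946


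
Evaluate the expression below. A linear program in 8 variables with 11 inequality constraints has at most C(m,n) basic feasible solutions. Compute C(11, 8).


Each vertex corresponds to some choice of n active constraints out of m, so the number of vertices is at most C(m, n) = m! / (n!(m-n)!).
m = 11, n = 8
Numerator: 11 * 10 * 9 * 8 * 7 * 6 * 5 * 4
Denominator: 8! = 40320
C(11, 8) = 165


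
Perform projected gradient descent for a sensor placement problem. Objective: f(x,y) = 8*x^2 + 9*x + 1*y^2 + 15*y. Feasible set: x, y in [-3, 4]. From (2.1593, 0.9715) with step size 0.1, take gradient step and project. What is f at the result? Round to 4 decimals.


Step 1: Compute gradient at (2.1593, 0.9715).
grad_x = 2*8*2.1593 + 9 = 43.5488
grad_y = 2*1*0.9715 + 15 = 16.943
Step 2: Gradient step.
x_raw = 2.1593 - 0.1*43.5488 = -2.1956
y_raw = 0.9715 - 0.1*16.943 = -0.7228
Step 3: Project onto [-3, 4].
x_proj = clip(-2.1956) = -2.1956
y_proj = clip(-0.7228) = -0.7228
Step 4: Evaluate f.
f(-2.1956, -0.7228) = 8.4848


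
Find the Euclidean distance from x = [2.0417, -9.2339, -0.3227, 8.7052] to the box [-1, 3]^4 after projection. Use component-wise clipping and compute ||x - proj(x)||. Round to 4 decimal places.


Project each component onto [-1, 3].
clip(2.0417) = 2.0417, clip(-9.2339) = -1.0, clip(-0.3227) = -0.3227, clip(8.7052) = 3.0
Projection = [2.0417, -1.0, -0.3227, 3.0]
Squared diffs: [0.0, 67.7971, 0.0, 32.5493]
Distance = sqrt(100.3464) = 10.0173


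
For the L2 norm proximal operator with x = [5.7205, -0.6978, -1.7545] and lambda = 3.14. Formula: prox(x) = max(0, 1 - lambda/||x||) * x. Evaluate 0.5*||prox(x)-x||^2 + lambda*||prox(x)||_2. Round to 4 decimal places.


Step 1: Compute ||x||.
||x|| = 6.0241
Step 2: Compute scaling factor.
scale = max(0, 1 - 3.14/6.0241) = 0.4788
Step 3: prox(x) = [2.7387, -0.3341, -0.84]
||prox(x)|| = 2.8841
Step 4: Proximal objective.
0.5*||prox-x||^2 = 4.9298
lambda*||prox|| = 9.0561
Total = 13.9858


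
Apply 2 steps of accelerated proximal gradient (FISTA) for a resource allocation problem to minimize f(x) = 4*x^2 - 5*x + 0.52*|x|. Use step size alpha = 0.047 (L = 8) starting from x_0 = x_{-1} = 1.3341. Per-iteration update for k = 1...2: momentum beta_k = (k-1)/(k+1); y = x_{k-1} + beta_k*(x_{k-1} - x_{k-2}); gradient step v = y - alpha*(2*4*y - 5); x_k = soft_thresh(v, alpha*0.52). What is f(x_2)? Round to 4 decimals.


FISTA on f(x) = 4*x^2 - 5*x + 0.52*|x|
L = 8, alpha = 0.047
Iteration 1: beta = 0.0, y = 1.3341 + 0.0*(1.3341 - 1.3341) = 1.3341
  grad(y) = 5.6728, v = y - alpha*grad = 1.0675
  prox(v) = soft_thresh(1.0675, 0.0244) = 1.043
Iteration 2: beta = 0.3333, y = 1.043 + 0.3333*(1.043 - 1.3341) = 0.946
  grad(y) = 2.5681, v = y - alpha*grad = 0.8253
  prox(v) = soft_thresh(0.8253, 0.0244) = 0.8009
f(x_2) = 4*0.8009^2 - 5*0.8009 + 0.52*|0.8009| = -1.0223


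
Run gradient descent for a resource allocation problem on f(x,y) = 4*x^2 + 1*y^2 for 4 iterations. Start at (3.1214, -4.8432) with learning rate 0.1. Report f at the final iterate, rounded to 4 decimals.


Gradient descent on f(x,y) = 4*x^2 + 1*y^2.
Starting point: (3.1214, -4.8432), alpha = 0.1
Step 1: grad_x = 2*4*3.1214 = 24.9712, grad_y = 2*1*-4.8432 = -9.6864
  x_1 = 3.1214 - 0.1*24.9712 = 0.6243
  y_1 = -4.8432 - 0.1*-9.6864 = -3.8746
Step 2: grad_x = 2*4*0.6243 = 4.9942, grad_y = 2*1*-3.8746 = -7.7491
  x_2 = 0.6243 - 0.1*4.9942 = 0.1249
  y_2 = -3.8746 - 0.1*-7.7491 = -3.0996
Step 3: grad_x = 2*4*0.1249 = 0.9988, grad_y = 2*1*-3.0996 = -6.1993
  x_3 = 0.1249 - 0.1*0.9988 = 0.025
  y_3 = -3.0996 - 0.1*-6.1993 = -2.4797
Step 4: grad_x = 2*4*0.025 = 0.1998, grad_y = 2*1*-2.4797 = -4.9594
  x_4 = 0.025 - 0.1*0.1998 = 0.005
  y_4 = -2.4797 - 0.1*-4.9594 = -1.9838
f(0.005, -1.9838) = 4*0.005^2 + 1*(-1.9838)^2 = 3.9355


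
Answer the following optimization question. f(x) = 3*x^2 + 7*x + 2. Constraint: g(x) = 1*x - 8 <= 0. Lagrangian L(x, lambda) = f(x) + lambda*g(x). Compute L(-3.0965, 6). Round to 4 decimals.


Step 1: Evaluate f(x).
f(-3.0965) = 3*(-3.0965)^2 + 7*(-3.0965) + 2 = 9.0894
Step 2: Evaluate g(x).
g(-3.0965) = 1*-3.0965 - 8 = -11.0965
Step 3: Compute Lagrangian.
L = 9.0894 + 6*-11.0965 = -57.4896


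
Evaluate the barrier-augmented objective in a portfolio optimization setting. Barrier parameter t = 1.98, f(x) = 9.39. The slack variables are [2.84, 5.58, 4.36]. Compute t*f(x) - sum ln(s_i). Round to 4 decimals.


Step 1: Compute log-barrier.
ln values: [1.0438, 1.7192, 1.4725]
phi = -(1.0438 + 1.7192 + 1.4725) = -4.2355
Step 2: Compute augmented objective.
t*f(x) = 1.98*9.39 = 18.5922
Total = 18.5922 - 4.2355 = 14.3567


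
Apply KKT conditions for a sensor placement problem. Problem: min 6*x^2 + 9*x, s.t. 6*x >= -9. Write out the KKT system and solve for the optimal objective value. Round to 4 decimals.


Step 1: Try lambda = 0 (constraint inactive).
Stationarity: 2*6*x + 9 = 0
x* = -9/(2*6) = -0.75
Check constraint: 6*-0.75 = -4.5 >= -9 -- satisfied.
Step 2: Compute optimal value.
f(x*) = 6*(-0.75)^2 + 9*(-0.75) = -3.375


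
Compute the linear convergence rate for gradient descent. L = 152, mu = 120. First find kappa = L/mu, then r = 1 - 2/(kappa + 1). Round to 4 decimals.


Step 1: Compute the condition number.
kappa = L/mu = 152/120 = 1.2667
Step 2: Compute the convergence rate.
r = 1 - 2/(kappa + 1) = 1 - 2*mu/(L + mu) = (L - mu)/(L + mu) = 32/272 = 0.1176


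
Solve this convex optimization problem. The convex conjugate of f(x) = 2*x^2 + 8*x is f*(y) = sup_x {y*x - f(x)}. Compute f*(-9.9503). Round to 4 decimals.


f*(y) = sup_x {y*x - a*x^2 - b*x} = sup_x {(y-b)*x - a*x^2}
FOC: (y - b) - 2a*x = 0 => x* = (y - b)/(2a)
x* = (-9.9503 - 8)/(2*2) = -4.4876
f*(-9.9503) = (y-b)^2/(4a) = (-9.9503 - 8)^2/(4*2)
= 322.2133/8 = 40.2767


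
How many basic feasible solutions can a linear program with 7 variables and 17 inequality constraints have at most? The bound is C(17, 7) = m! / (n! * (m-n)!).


Each vertex corresponds to some choice of n active constraints out of m, so the number of vertices is at most C(m, n) = m! / (n!(m-n)!).
m = 17, n = 7
Numerator: 17 * 16 * 15 * 14 * 13 * 12 * 11
Denominator: 7! = 5040
C(17, 7) = 19448


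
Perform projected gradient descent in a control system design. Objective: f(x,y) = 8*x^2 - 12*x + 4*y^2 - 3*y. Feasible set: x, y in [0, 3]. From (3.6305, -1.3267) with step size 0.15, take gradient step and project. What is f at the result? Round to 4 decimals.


Step 1: Compute gradient at (3.6305, -1.3267).
grad_x = 2*8*3.6305 - 12 = 46.088
grad_y = 2*4*-1.3267 - 3 = -13.6136
Step 2: Gradient step.
x_raw = 3.6305 - 0.15*46.088 = -3.2827
y_raw = -1.3267 - 0.15*-13.6136 = 0.7153
Step 3: Project onto [0, 3].
x_proj = clip(-3.2827) = 0.0
y_proj = clip(0.7153) = 0.7153
Step 4: Evaluate f.
f(0.0, 0.7153) = -0.0992


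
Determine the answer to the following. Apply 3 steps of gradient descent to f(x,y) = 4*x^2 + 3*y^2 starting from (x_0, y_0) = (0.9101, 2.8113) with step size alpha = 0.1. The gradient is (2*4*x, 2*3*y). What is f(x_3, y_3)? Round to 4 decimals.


Gradient descent on f(x,y) = 4*x^2 + 3*y^2.
Starting point: (0.9101, 2.8113), alpha = 0.1
Step 1: grad_x = 2*4*0.9101 = 7.2808, grad_y = 2*3*2.8113 = 16.8678
  x_1 = 0.9101 - 0.1*7.2808 = 0.182
  y_1 = 2.8113 - 0.1*16.8678 = 1.1245
Step 2: grad_x = 2*4*0.182 = 1.4562, grad_y = 2*3*1.1245 = 6.7471
  x_2 = 0.182 - 0.1*1.4562 = 0.0364
  y_2 = 1.1245 - 0.1*6.7471 = 0.4498
Step 3: grad_x = 2*4*0.0364 = 0.2912, grad_y = 2*3*0.4498 = 2.6988
  x_3 = 0.0364 - 0.1*0.2912 = 0.0073
  y_3 = 0.4498 - 0.1*2.6988 = 0.1799
f(0.0073, 0.1799) = 4*0.0073^2 + 3*0.1799^2 = 0.0973


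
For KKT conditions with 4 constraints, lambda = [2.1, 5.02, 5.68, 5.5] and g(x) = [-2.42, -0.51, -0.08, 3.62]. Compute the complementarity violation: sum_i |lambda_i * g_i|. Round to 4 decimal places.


KKT complementary slackness check:
lambda_1 * g_1 = 2.1 * -2.42 = -5.082
lambda_2 * g_2 = 5.02 * -0.51 = -2.5602
lambda_3 * g_3 = 5.68 * -0.08 = -0.4544
lambda_4 * g_4 = 5.5 * 3.62 = 19.91
Total violation = 5.082 + 2.5602 + 0.4544 + 19.91 = 28.0066


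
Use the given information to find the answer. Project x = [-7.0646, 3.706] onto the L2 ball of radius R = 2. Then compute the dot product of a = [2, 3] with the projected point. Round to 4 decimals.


Step 1: Compute ||x|| (intermediates to 6 decimals).
||x|| = sqrt((-7.0646)^2 + 3.706^2) = 7.977657
Step 2: Project.
Since ||x|| > R, scale = R/||x|| = 2/7.977657 = 0.2507, proj(x) = scale * x
proj(x) = [-1.771095, 0.929094]
Step 3: Dot product.
a^T * proj(x) = 2*(-1.771095) + 3*0.929094 = -0.7549


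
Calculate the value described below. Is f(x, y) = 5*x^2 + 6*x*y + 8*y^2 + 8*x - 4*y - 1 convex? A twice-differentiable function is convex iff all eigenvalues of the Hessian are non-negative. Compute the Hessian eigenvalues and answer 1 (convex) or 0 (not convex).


The Hessian of f(x,y) = 5*x^2 + 6*x*y + 8*y^2 + 8*x - 4*y - 1 is:
H = [[10, 6], [6, 16]]
Trace = 10 + 16 = 26
Determinant = 10*16 - (6)^2 = 124
Discriminant = (26)^2 - 4*124 = 180.0
Eigenvalues: lambda_1 = 6.2918, lambda_2 = 19.7082
The function is convex.

1


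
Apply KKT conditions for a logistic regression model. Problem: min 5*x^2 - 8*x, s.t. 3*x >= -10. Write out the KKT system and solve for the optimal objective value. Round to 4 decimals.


Step 1: Try lambda = 0 (constraint inactive).
Stationarity: 2*5*x - 8 = 0
x* = 8/(2*5) = 0.8
Check constraint: 3*0.8 = 2.4 >= -10 -- satisfied.
Step 2: Compute optimal value.
f(x*) = 5*0.8^2 - 8*0.8 = -3.2


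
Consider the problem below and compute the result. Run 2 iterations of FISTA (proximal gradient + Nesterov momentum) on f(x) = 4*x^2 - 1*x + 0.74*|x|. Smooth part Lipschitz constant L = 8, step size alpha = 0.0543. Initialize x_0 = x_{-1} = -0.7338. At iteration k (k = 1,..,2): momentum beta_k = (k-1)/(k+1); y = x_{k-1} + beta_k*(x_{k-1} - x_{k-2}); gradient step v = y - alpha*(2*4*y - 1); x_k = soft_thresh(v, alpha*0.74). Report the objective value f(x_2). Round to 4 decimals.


FISTA on f(x) = 4*x^2 - 1*x + 0.74*|x|
L = 8, alpha = 0.0543
Iteration 1: beta = 0.0, y = -0.7338 + 0.0*(-0.7338 + 0.7338) = -0.7338
  grad(y) = -6.8704, v = y - alpha*grad = -0.3607
  prox(v) = soft_thresh(-0.3607, 0.0402) = -0.3206
Iteration 2: beta = 0.3333, y = -0.3206 + 0.3333*(-0.3206 + 0.7338) = -0.1828
  grad(y) = -2.4625, v = y - alpha*grad = -0.0491
  prox(v) = soft_thresh(-0.0491, 0.0402) = -0.0089
f(x_2) = 4*(-0.0089)^2 - 1*(-0.0089) + 0.74*|-0.0089| = 0.0158


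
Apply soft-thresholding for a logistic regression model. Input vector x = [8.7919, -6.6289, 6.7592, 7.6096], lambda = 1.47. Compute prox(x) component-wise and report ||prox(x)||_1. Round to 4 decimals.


Soft-thresholding with lambda = 1.47:
prox(8.7919) = sign(8.7919)*max(|8.7919| - 1.47, 0) = 7.3219
prox(-6.6289) = sign(-6.6289)*max(|-6.6289| - 1.47, 0) = -5.1589
prox(6.7592) = sign(6.7592)*max(|6.7592| - 1.47, 0) = 5.2892
prox(7.6096) = sign(7.6096)*max(|7.6096| - 1.47, 0) = 6.1396
prox(x) = [7.3219, -5.1589, 5.2892, 6.1396]
||prox(x)||_1 = 7.3219 + 5.1589 + 5.2892 + 6.1396 = 23.9096


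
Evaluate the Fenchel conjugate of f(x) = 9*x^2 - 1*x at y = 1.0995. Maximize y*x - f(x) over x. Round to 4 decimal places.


f*(y) = sup_x {y*x - a*x^2 - b*x} = sup_x {(y-b)*x - a*x^2}
FOC: (y - b) - 2a*x = 0 => x* = (y - b)/(2a)
x* = (1.0995 + 1)/(2*9) = 0.1166
f*(1.0995) = (y-b)^2/(4a) = (1.0995 + 1)^2/(4*9)
= 4.4079/36 = 0.1224


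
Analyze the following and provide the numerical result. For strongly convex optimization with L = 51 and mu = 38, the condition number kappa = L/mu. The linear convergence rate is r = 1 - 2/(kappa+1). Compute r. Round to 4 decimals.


Step 1: Compute the condition number.
kappa = L/mu = 51/38 = 1.3421
Step 2: Compute the convergence rate.
r = 1 - 2/(kappa + 1) = 1 - 2*mu/(L + mu) = (L - mu)/(L + mu) = 13/89 = 0.1461


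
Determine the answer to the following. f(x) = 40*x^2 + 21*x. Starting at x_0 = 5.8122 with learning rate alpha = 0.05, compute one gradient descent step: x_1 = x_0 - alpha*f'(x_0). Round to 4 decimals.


We compute the gradient at x_0 and apply the update.
f'(x) = 80*x + 21
f'(5.8122) = 80*5.8122 + 21 = 485.976
x_1 = 5.8122 - 0.05*485.976 = -18.4866


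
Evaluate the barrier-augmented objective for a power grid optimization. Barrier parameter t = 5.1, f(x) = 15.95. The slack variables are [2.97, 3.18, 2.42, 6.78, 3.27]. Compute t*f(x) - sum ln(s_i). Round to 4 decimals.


Step 1: Compute log-barrier.
ln values: [1.0886, 1.1569, 0.8838, 1.914, 1.1848]
phi = -(1.0886 + 1.1569 + 0.8838 + 1.914 + 1.1848) = -6.228
Step 2: Compute augmented objective.
t*f(x) = 5.1*15.95 = 81.345
Total = 81.345 - 6.228 = 75.117


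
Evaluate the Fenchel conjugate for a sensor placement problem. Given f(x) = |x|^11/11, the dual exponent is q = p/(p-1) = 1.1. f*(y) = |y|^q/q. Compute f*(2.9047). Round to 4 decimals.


The conjugate exponent q satisfies 1/p + 1/q = 1.
p = 11, so q = 11/(11 - 1) = 1.1
|y|^q = 2.9047^1.1 = 3.2316
f*(2.9047) = 3.2316 / 1.1 = 2.9378


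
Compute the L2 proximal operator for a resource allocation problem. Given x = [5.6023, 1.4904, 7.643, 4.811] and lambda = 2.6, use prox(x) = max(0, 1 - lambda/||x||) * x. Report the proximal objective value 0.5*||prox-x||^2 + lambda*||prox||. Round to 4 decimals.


Step 1: Compute ||x||.
||x|| = 10.7316
Step 2: Compute scaling factor.
scale = max(0, 1 - 2.6/10.7316) = 0.7577
Step 3: prox(x) = [4.245, 1.1293, 5.7913, 3.6454]
||prox(x)|| = 8.1316
Step 4: Proximal objective.
0.5*||prox-x||^2 = 3.38
lambda*||prox|| = 21.1422
Total = 24.5223


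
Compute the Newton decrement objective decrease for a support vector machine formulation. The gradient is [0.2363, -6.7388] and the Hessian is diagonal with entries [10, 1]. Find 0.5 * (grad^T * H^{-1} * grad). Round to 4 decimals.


Step 1: H is diagonal, so H^(-1) * g = [0.0236, -6.7388].
Step 2: g^T H^(-1) g = sum_i g_i^2 / H_ii
  = (0.2363)^2/10 + (-6.7388)^2/1
  = 0.0056 + 45.4114 = 45.417
Step 3: Objective decrease = 0.5 * g^T H^(-1) g = 22.7085


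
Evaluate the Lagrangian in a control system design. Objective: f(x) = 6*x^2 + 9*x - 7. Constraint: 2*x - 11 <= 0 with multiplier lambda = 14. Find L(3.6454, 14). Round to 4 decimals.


Step 1: Evaluate f(x).
f(3.6454) = 6*3.6454^2 + 9*3.6454 - 7 = 105.5422
Step 2: Evaluate g(x).
g(3.6454) = 2*3.6454 - 11 = -3.7092
Step 3: Compute Lagrangian.
L = 105.5422 + 14*-3.7092 = 53.6134


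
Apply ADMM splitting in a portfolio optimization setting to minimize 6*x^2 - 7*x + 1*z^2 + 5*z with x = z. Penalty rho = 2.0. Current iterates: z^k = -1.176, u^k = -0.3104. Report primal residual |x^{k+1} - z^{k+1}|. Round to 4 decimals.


ADMM iteration with rho = 2.0, z^k = -1.176, u^k = -0.3104
Step 1: x-update.
Minimize 6*x^2 - 7*x + (2.0/2)*(x + 1.176 - 0.3104)^2
FOC: (2*6 + 2.0)*x = 7 + 2.0*(-1.176 + 0.3104)
x^{k+1} = 0.3763
Step 2: z-update.
Minimize 1*z^2 + 5*z + (2.0/2)*(0.3763 - z - 0.3104)^2
FOC: (2*1 + 2.0)*z = -5 + 2.0*(0.3763 - 0.3104)
z^{k+1} = -1.217
Step 3: u-update.
u^{k+1} = -0.3104 + 0.3763 + 1.217 = 1.283
Step 4: Primal residual = |0.3763 + 1.217| = 1.5934


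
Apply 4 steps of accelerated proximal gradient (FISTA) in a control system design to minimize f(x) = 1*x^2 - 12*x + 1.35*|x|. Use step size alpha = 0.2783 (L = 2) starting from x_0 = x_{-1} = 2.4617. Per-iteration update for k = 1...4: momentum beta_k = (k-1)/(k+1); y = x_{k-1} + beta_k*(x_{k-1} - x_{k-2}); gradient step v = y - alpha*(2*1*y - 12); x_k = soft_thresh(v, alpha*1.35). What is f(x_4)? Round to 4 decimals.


FISTA on f(x) = 1*x^2 - 12*x + 1.35*|x|
L = 2, alpha = 0.2783
Iteration 1: beta = 0.0, y = 2.4617 + 0.0*(2.4617 - 2.4617) = 2.4617
  grad(y) = -7.0766, v = y - alpha*grad = 4.4311
  prox(v) = soft_thresh(4.4311, 0.3757) = 4.0554
Iteration 2: beta = 0.3333, y = 4.0554 + 0.3333*(4.0554 - 2.4617) = 4.5867
  grad(y) = -2.8267, v = y - alpha*grad = 5.3733
  prox(v) = soft_thresh(5.3733, 0.3757) = 4.9976
Iteration 3: beta = 0.5, y = 4.9976 + 0.5*(4.9976 - 4.0554) = 5.4687
  grad(y) = -1.0626, v = y - alpha*grad = 5.7644
  prox(v) = soft_thresh(5.7644, 0.3757) = 5.3887
Iteration 4: beta = 0.6, y = 5.3887 + 0.6*(5.3887 - 4.9976) = 5.6234
  grad(y) = -0.7532, v = y - alpha*grad = 5.833
  prox(v) = soft_thresh(5.833, 0.3757) = 5.4573
f(x_4) = 1*5.4573^2 - 12*5.4573 + 1.35*|5.4573| = -28.3381


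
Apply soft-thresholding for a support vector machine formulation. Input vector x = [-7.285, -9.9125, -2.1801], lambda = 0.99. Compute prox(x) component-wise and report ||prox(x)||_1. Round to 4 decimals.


Soft-thresholding with lambda = 0.99:
prox(-7.285) = sign(-7.285)*max(|-7.285| - 0.99, 0) = -6.295
prox(-9.9125) = sign(-9.9125)*max(|-9.9125| - 0.99, 0) = -8.9225
prox(-2.1801) = sign(-2.1801)*max(|-2.1801| - 0.99, 0) = -1.1901
prox(x) = [-6.295, -8.9225, -1.1901]
||prox(x)||_1 = 6.295 + 8.9225 + 1.1901 = 16.4076


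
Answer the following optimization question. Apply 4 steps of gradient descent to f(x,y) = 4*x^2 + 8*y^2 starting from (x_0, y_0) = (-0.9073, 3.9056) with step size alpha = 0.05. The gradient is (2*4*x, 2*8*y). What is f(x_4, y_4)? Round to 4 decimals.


Gradient descent on f(x,y) = 4*x^2 + 8*y^2.
Starting point: (-0.9073, 3.9056), alpha = 0.05
Step 1: grad_x = 2*4*-0.9073 = -7.2584, grad_y = 2*8*3.9056 = 62.4896
  x_1 = -0.9073 - 0.05*-7.2584 = -0.5444
  y_1 = 3.9056 - 0.05*62.4896 = 0.7811
Step 2: grad_x = 2*4*-0.5444 = -4.355, grad_y = 2*8*0.7811 = 12.4979
  x_2 = -0.5444 - 0.05*-4.355 = -0.3266
  y_2 = 0.7811 - 0.05*12.4979 = 0.1562
Step 3: grad_x = 2*4*-0.3266 = -2.613, grad_y = 2*8*0.1562 = 2.4996
  x_3 = -0.3266 - 0.05*-2.613 = -0.196
  y_3 = 0.1562 - 0.05*2.4996 = 0.0312
Step 4: grad_x = 2*4*-0.196 = -1.5678, grad_y = 2*8*0.0312 = 0.4999
  x_4 = -0.196 - 0.05*-1.5678 = -0.1176
  y_4 = 0.0312 - 0.05*0.4999 = 0.0062
f(-0.1176, 0.0062) = 4*(-0.1176)^2 + 8*0.0062^2 = 0.0556


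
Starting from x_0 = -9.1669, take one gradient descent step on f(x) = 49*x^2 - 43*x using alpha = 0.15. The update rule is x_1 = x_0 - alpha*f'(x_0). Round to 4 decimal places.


We compute the gradient at x_0 and apply the update.
f'(x) = 98*x - 43
f'(-9.1669) = 98*-9.1669 - 43 = -941.3562
x_1 = -9.1669 - 0.15*-941.3562 = 132.0365


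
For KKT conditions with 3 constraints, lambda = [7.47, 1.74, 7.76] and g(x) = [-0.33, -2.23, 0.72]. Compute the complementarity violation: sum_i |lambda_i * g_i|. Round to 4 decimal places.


KKT complementary slackness check:
lambda_1 * g_1 = 7.47 * -0.33 = -2.4651
lambda_2 * g_2 = 1.74 * -2.23 = -3.8802
lambda_3 * g_3 = 7.76 * 0.72 = 5.5872
Total violation = 2.4651 + 3.8802 + 5.5872 = 11.9325


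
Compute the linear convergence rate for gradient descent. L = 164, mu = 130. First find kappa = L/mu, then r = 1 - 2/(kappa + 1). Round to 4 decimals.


Step 1: Compute the condition number.
kappa = L/mu = 164/130 = 1.2615
Step 2: Compute the convergence rate.
r = 1 - 2/(kappa + 1) = 1 - 2*mu/(L + mu) = (L - mu)/(L + mu) = 34/294 = 0.1156


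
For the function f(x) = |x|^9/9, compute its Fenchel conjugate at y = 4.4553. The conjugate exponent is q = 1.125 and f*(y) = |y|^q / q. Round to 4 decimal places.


The conjugate exponent q satisfies 1/p + 1/q = 1.
p = 9, so q = 9/(9 - 1) = 1.125
|y|^q = 4.4553^1.125 = 5.3702
f*(4.4553) = 5.3702 / 1.125 = 4.7735


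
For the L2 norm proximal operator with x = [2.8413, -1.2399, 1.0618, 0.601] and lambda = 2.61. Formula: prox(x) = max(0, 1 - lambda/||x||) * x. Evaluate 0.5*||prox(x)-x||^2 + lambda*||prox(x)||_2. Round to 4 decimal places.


Step 1: Compute ||x||.
||x|| = 3.3315
Step 2: Compute scaling factor.
scale = max(0, 1 - 2.61/3.3315) = 0.2166
Step 3: prox(x) = [0.6153, -0.2685, 0.23, 0.1302]
||prox(x)|| = 0.7215
Step 4: Proximal objective.
0.5*||prox-x||^2 = 3.4061
lambda*||prox|| = 1.8831
Total = 5.2892


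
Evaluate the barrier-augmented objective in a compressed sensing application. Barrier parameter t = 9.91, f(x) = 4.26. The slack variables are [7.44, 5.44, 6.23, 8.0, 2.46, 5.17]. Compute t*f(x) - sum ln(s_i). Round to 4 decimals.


Step 1: Compute log-barrier.
ln values: [2.0069, 1.6938, 1.8294, 2.0794, 0.9002, 1.6429]
phi = -(2.0069 + 1.6938 + 1.8294 + 2.0794 + 0.9002 + 1.6429) = -10.1525
Step 2: Compute augmented objective.
t*f(x) = 9.91*4.26 = 42.2166
Total = 42.2166 - 10.1525 = 32.0641


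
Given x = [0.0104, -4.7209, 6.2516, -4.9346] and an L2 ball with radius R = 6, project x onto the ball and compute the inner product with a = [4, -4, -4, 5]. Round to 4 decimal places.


Step 1: Compute ||x|| (intermediates to 6 decimals).
||x|| = sqrt(0.0104^2 + (-4.7209)^2 + 6.2516^2 + (-4.9346)^2) = 9.258498
Step 2: Project.
Since ||x|| > R, scale = R/||x|| = 6/9.258498 = 0.648053, proj(x) = scale * x
proj(x) = [0.00674, -3.059393, 4.051368, -3.197882]
Step 3: Dot product.
a^T * proj(x) = 4*0.00674 - 4*(-3.059393) - 4*4.051368 + 5*(-3.197882) = -19.9304


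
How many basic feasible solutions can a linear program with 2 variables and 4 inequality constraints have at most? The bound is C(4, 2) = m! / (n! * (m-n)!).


Each vertex corresponds to some choice of n active constraints out of m, so the number of vertices is at most C(m, n) = m! / (n!(m-n)!).
m = 4, n = 2
Numerator: 4 * 3
Denominator: 2! = 2
C(4, 2) = 6


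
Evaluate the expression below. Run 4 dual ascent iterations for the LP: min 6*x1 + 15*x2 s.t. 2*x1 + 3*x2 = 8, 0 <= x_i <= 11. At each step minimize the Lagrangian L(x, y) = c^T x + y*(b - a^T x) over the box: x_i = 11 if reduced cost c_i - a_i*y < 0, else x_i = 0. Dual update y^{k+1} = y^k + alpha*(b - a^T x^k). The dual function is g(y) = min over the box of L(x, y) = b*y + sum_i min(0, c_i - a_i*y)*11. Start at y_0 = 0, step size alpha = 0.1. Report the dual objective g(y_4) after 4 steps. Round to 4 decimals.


Dual ascent for LP: min 6*x1 + 15*x2, 2*x1 + 3*x2 = 8, 0 <= x_i <= 11
Step 1: y^k = 0.0, reduced costs: (6.0, 15.0)
  x^k = (0.0, 0.0), subgradient = b - a^T x = 8.0
  y^{k+1} = 0.0 + 0.1*8.0 = 0.8
Step 2: y^k = 0.8, reduced costs: (4.4, 12.6)
  x^k = (0.0, 0.0), subgradient = b - a^T x = 8.0
  y^{k+1} = 0.8 + 0.1*8.0 = 1.6
Step 3: y^k = 1.6, reduced costs: (2.8, 10.2)
  x^k = (0.0, 0.0), subgradient = b - a^T x = 8.0
  y^{k+1} = 1.6 + 0.1*8.0 = 2.4
Step 4: y^k = 2.4, reduced costs: (1.2, 7.8)
  x^k = (0.0, 0.0), subgradient = b - a^T x = 8.0
  y^{k+1} = 2.4 + 0.1*8.0 = 3.2
Dual objective at y_4 = 3.2: reduced costs (-0.4, 5.4), box minimizer x = (11.0, 0.0)
g(y_4) = b*y + (c1 - a1*y)*x1 + (c2 - a2*y)*x2 = 8*3.2 + (-0.4)*11.0 + 5.4*0.0 = 25.6 - 4.4 + 0.0 = 21.2


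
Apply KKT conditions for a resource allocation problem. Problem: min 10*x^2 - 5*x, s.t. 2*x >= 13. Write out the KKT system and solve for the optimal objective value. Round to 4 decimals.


Step 1: Try lambda = 0 (constraint inactive).
x_unc = 5/(2*10) = 0.25
Check: 2*0.25 = 0.5 < 13 -- violated!
Step 2: Constraint must be active: 2*x = 13
x* = 13/2 = 6.5
lambda = (2*10*6.5 - 5)/2 = 62.5
Step 3: Compute optimal value.
f(x*) = 10*6.5^2 - 5*6.5 = 390.0


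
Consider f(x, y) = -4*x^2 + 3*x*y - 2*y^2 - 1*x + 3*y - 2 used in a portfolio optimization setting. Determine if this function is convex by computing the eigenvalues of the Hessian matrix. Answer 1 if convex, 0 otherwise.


The Hessian of f(x,y) = -4*x^2 + 3*x*y - 2*y^2 - 1*x + 3*y - 2 is:
H = [[-8, 3], [3, -4]]
Trace = -8 - 4 = -12
Determinant = -8*-4 - (3)^2 = 23
Discriminant = (-12)^2 - 4*23 = 52.0
Eigenvalues: lambda_1 = -9.6056, lambda_2 = -2.3944
The function is not convex.

0


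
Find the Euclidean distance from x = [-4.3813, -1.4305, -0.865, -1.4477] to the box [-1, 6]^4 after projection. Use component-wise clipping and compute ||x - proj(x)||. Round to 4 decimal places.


Project each component onto [-1, 6].
clip(-4.3813) = -1.0, clip(-1.4305) = -1.0, clip(-0.865) = -0.865, clip(-1.4477) = -1.0
Projection = [-1.0, -1.0, -0.865, -1.0]
Squared diffs: [11.4332, 0.1853, 0.0, 0.2004]
Distance = sqrt(11.8189) = 3.4379


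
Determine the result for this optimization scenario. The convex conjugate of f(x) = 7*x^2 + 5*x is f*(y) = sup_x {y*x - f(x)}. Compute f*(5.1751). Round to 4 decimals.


f*(y) = sup_x {y*x - a*x^2 - b*x} = sup_x {(y-b)*x - a*x^2}
FOC: (y - b) - 2a*x = 0 => x* = (y - b)/(2a)
x* = (5.1751 - 5)/(2*7) = 0.0125
f*(5.1751) = (y-b)^2/(4a) = (5.1751 - 5)^2/(4*7)
= 0.0307/28 = 0.0011


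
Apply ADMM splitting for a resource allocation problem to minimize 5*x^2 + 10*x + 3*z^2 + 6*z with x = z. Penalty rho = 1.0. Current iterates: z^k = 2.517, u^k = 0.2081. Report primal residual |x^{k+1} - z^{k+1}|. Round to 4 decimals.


ADMM iteration with rho = 1.0, z^k = 2.517, u^k = 0.2081
Step 1: x-update.
Minimize 5*x^2 + 10*x + (1.0/2)*(x - 2.517 + 0.2081)^2
FOC: (2*5 + 1.0)*x = -10 + 1.0*(2.517 - 0.2081)
x^{k+1} = -0.6992
Step 2: z-update.
Minimize 3*z^2 + 6*z + (1.0/2)*(-0.6992 - z + 0.2081)^2
FOC: (2*3 + 1.0)*z = -6 + 1.0*(-0.6992 + 0.2081)
z^{k+1} = -0.9273
Step 3: u-update.
u^{k+1} = 0.2081 - 0.6992 + 0.9273 = 0.4362
Step 4: Primal residual = |-0.6992 + 0.9273| = 0.2281
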